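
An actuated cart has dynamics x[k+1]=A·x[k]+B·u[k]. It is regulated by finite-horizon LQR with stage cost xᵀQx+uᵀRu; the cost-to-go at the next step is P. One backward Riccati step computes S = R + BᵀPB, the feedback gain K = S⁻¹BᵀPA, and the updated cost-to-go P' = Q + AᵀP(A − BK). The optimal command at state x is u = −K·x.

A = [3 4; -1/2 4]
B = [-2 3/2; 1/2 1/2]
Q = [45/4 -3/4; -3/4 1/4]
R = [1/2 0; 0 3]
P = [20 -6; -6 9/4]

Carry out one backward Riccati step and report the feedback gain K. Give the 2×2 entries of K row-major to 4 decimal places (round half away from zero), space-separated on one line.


BᵀP = [-43.0000 13.1250; 27.0000 -7.8750]
S = R + BᵀPB = [1/2 0; 0 3] + [92.5625 -57.9375; -57.9375 36.5625] = [93.0625 -57.9375; -57.9375 39.5625]
BᵀPA = [-135.5625 -119.5000; 84.9375 76.5000]
K = S⁻¹·BᵀPA = [-1.3603 -0.9091; 0.1549 0.6022]
A−BK = [0.0472 1.2783; 0.1027 4.1534]
AᵀP(A−BK) = [1.0072 1.1007; 1.1007 9.2853]
P' = Q + AᵀP(A−BK) = [12.2572 0.3507; 0.3507 9.5353]
tr(P') = 21.7925

-1.3603 -0.9091 0.1549 0.6022


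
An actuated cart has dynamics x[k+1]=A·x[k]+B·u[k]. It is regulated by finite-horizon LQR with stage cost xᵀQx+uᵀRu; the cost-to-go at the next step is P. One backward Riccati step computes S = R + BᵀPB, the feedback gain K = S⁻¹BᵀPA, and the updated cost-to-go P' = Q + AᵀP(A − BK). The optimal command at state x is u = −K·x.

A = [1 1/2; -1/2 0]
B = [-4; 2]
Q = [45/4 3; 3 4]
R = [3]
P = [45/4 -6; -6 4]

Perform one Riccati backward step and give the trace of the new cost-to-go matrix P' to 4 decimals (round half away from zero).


BᵀP = [-57.0000 32.0000]
S = R + BᵀPB = [3] + [292.0000] = [295.0000]
BᵀPA = [-73.0000 -28.5000]
K = S⁻¹·BᵀPA = [-0.2475 -0.0966]
A−BK = [0.0102 0.1136; -0.0051 0.1932]
AᵀP(A−BK) = [0.1856 0.0725; 0.0725 0.0591]
P' = Q + AᵀP(A−BK) = [11.4356 3.0725; 3.0725 4.0591]
tr(P') = 15.4947

15.4947


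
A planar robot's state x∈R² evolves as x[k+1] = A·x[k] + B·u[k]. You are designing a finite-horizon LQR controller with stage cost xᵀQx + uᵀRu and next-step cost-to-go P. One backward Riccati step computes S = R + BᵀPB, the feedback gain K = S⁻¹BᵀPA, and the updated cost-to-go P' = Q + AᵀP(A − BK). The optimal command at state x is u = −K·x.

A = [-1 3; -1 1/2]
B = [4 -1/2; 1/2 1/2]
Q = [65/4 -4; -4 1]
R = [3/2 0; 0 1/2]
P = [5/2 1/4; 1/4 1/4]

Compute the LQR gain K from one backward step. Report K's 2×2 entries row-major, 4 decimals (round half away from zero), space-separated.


BᵀP = [10.1250 1.1250; -1.1250 0.0000]
S = R + BᵀPB = [3/2 0; 0 1/2] + [41.0625 -4.5000; -4.5000 0.5625] = [42.5625 -4.5000; -4.5000 1.0625]
BᵀPA = [-11.2500 30.9375; 1.1250 -3.3750]
K = S⁻¹·BᵀPA = [-0.2759 0.7081; -0.1098 -0.1774]
A−BK = [0.0488 0.0788; -0.8071 0.2346]
AᵀP(A−BK) = [0.2694 -0.3341; -0.3341 0.8064]
P' = Q + AᵀP(A−BK) = [16.5194 -4.3341; -4.3341 1.8064]
tr(P') = 18.3258

-0.2759 0.7081 -0.1098 -0.1774


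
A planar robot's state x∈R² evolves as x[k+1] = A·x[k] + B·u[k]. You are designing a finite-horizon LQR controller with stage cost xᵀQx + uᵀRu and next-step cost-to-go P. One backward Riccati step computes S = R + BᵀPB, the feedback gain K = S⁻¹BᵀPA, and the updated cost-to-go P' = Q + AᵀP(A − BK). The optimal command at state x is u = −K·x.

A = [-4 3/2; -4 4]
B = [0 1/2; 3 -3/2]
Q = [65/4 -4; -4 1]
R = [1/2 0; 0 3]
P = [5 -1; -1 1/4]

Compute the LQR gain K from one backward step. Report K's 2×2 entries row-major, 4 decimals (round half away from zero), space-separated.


2.2925 -0.2776 -1.0269 0.2806

BᵀP = [-3.0000 0.7500; 4.0000 -0.8750]
S = R + BᵀPB = [1/2 0; 0 3] + [2.2500 -2.6250; -2.6250 3.3125] = [2.7500 -2.6250; -2.6250 6.3125]
BᵀPA = [9.0000 -1.5000; -12.5000 2.5000]
K = S⁻¹·BᵀPA = [2.2925 -0.2776; -1.0269 0.2806]
A−BK = [-3.4866 1.3597; -12.4179 5.2537]
AᵀP(A−BK) = [18.5313 -5.9940; -5.9940 2.1321]
P' = Q + AᵀP(A−BK) = [34.7813 -9.9940; -9.9940 3.1321]
tr(P') = 37.9134


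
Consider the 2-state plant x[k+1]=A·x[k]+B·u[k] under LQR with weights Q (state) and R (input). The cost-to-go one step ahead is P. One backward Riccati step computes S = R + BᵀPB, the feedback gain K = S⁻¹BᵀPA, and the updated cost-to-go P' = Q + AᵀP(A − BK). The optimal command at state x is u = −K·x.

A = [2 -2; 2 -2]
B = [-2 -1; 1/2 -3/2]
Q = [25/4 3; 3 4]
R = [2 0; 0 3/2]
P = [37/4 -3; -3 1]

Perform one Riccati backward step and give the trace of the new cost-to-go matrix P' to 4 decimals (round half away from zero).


11.8533

BᵀP = [-20.0000 6.5000; -4.7500 1.5000]
S = R + BᵀPB = [2 0; 0 3/2] + [43.2500 10.2500; 10.2500 2.5000] = [45.2500 10.2500; 10.2500 4.0000]
BᵀPA = [-27.0000 27.0000; -6.5000 6.5000]
K = S⁻¹·BᵀPA = [-0.5449 0.5449; -0.2288 0.2288]
A−BK = [0.6815 -0.6815; 1.9292 -1.9292]
AᵀP(A−BK) = [0.8016 -0.8016; -0.8016 0.8016]
P' = Q + AᵀP(A−BK) = [7.0516 2.1984; 2.1984 4.8016]
tr(P') = 11.8533


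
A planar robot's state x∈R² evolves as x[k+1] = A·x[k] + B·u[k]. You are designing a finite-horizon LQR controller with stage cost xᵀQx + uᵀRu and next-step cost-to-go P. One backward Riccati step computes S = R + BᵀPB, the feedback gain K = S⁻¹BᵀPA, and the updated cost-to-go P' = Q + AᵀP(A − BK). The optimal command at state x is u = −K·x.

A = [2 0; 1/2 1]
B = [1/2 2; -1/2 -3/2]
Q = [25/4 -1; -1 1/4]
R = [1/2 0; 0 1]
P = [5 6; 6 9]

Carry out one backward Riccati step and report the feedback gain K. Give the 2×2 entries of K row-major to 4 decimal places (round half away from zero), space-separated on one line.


-2.9153 -1.6271 0.9322 0.1017

BᵀP = [-0.5000 -1.5000; 1.0000 -1.5000]
S = R + BᵀPB = [1/2 0; 0 1] + [0.5000 1.2500; 1.2500 4.2500] = [1.0000 1.2500; 1.2500 5.2500]
BᵀPA = [-1.7500 -1.5000; 1.2500 -1.5000]
K = S⁻¹·BᵀPA = [-2.9153 -1.6271; 0.9322 0.1017]
A−BK = [1.5932 0.6102; 0.4407 0.3390]
AᵀP(A−BK) = [27.9831 13.5254; 13.5254 6.7119]
P' = Q + AᵀP(A−BK) = [34.2331 12.5254; 12.5254 6.9619]
tr(P') = 41.1949


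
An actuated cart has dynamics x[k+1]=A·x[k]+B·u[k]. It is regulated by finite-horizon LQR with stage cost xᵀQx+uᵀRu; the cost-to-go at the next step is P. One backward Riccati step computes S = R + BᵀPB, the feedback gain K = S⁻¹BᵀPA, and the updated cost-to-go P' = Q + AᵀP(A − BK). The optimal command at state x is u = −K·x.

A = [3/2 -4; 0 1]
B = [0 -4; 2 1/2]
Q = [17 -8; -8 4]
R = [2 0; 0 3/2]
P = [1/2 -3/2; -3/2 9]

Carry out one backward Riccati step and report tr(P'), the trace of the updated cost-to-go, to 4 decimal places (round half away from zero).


BᵀP = [-3.0000 18.0000; -2.7500 10.5000]
S = R + BᵀPB = [2 0; 0 3/2] + [36.0000 21.0000; 21.0000 16.2500] = [38.0000 21.0000; 21.0000 17.7500]
BᵀPA = [-4.5000 30.0000; -4.1250 21.5000]
K = S⁻¹·BᵀPA = [0.0289 0.3469; -0.2666 0.8009]
A−BK = [0.4336 -0.7966; 0.0755 -0.0942]
AᵀP(A−BK) = [0.1554 -0.3854; -0.3854 1.3747]
P' = Q + AᵀP(A−BK) = [17.1554 -8.3854; -8.3854 5.3747]
tr(P') = 22.5301

22.5301


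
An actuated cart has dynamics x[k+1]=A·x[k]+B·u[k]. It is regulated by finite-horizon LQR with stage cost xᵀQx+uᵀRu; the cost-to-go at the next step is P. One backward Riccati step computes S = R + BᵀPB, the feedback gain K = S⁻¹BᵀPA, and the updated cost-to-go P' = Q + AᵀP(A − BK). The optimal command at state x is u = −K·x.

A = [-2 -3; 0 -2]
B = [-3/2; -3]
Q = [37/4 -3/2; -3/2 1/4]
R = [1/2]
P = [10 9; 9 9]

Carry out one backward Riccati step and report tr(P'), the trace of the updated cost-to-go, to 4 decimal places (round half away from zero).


BᵀP = [-42.0000 -40.5000]
S = R + BᵀPB = [1/2] + [184.5000] = [185.0000]
BᵀPA = [84.0000 207.0000]
K = S⁻¹·BᵀPA = [0.4541 1.1189]
A−BK = [-1.3189 -1.3216; 1.3622 1.3568]
AᵀP(A−BK) = [1.8595 2.0108; 2.0108 2.3838]
P' = Q + AᵀP(A−BK) = [11.1095 0.5108; 0.5108 2.6338]
tr(P') = 13.7432

13.7432


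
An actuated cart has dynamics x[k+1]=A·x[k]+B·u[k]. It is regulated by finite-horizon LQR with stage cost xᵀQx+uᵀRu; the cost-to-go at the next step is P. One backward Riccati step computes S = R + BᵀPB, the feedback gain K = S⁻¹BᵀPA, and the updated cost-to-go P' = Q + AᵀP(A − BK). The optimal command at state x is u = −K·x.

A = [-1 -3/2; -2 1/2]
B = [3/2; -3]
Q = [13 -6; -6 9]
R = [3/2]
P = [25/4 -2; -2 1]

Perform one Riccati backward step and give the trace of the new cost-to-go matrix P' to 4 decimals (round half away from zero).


BᵀP = [15.3750 -6.0000]
S = R + BᵀPB = [3/2] + [41.0625] = [42.5625]
BᵀPA = [-3.3750 -26.0625]
K = S⁻¹·BᵀPA = [-0.0793 -0.6123]
A−BK = [-0.8811 -0.5815; -2.2379 -1.3370]
AᵀP(A−BK) = [1.9824 1.3084; 1.3084 1.3535]
P' = Q + AᵀP(A−BK) = [14.9824 -4.6916; -4.6916 10.3535]
tr(P') = 25.3359

25.3359


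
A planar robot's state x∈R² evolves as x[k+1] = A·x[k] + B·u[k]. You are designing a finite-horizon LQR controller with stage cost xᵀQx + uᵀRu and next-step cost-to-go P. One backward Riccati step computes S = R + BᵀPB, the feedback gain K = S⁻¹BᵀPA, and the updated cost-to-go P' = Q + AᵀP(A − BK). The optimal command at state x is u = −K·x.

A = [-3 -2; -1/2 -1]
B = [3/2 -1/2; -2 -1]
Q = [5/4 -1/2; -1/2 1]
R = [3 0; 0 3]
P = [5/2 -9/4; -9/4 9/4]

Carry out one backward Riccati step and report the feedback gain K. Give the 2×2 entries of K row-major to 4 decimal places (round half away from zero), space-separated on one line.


-0.6713 -0.2833 0.0221 0.0517

BᵀP = [8.2500 -7.8750; 1.0000 -1.1250]
S = R + BᵀPB = [3 0; 0 3] + [28.1250 3.7500; 3.7500 0.6250] = [31.1250 3.7500; 3.7500 3.6250]
BᵀPA = [-20.8125 -8.6250; -2.4375 -0.8750]
K = S⁻¹·BᵀPA = [-0.6713 -0.2833; 0.0221 0.0517]
A−BK = [-1.9820 -1.5491; -1.8206 -1.5150]
AᵀP(A−BK) = [2.3942 1.3541; 1.3541 0.8514]
P' = Q + AᵀP(A−BK) = [3.6442 0.8541; 0.8541 1.8514]
tr(P') = 5.4956


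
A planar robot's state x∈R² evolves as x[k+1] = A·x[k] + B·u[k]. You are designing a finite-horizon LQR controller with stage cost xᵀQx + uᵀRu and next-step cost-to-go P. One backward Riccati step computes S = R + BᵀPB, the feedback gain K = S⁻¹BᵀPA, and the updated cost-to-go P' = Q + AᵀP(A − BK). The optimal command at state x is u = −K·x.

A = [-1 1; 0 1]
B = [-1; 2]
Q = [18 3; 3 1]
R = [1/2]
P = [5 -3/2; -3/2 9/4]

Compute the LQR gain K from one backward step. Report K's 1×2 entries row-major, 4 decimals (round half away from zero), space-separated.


BᵀP = [-8.0000 6.0000]
S = R + BᵀPB = [1/2] + [20.0000] = [20.5000]
BᵀPA = [8.0000 -2.0000]
K = S⁻¹·BᵀPA = [0.3902 -0.0976]
A−BK = [-0.6098 0.9024; -0.7805 1.1951]
AᵀP(A−BK) = [1.8780 -2.7195; -2.7195 4.0549]
P' = Q + AᵀP(A−BK) = [19.8780 0.2805; 0.2805 5.0549]
tr(P') = 24.9329

0.3902 -0.0976


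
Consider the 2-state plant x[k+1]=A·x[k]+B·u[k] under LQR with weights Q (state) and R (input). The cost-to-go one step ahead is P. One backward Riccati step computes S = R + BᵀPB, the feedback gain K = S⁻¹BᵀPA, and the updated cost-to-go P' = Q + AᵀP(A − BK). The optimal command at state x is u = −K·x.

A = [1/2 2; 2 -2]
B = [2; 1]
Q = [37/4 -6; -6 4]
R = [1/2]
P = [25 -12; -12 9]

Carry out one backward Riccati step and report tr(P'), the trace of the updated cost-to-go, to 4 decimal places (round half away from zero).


78.8333

BᵀP = [38.0000 -15.0000]
S = R + BᵀPB = [1/2] + [61.0000] = [61.5000]
BᵀPA = [-11.0000 106.0000]
K = S⁻¹·BᵀPA = [-0.1789 1.7236]
A−BK = [0.8577 -1.4472; 2.1789 -3.7236]
AᵀP(A−BK) = [16.2825 -28.0407; -28.0407 49.3008]
P' = Q + AᵀP(A−BK) = [25.5325 -34.0407; -34.0407 53.3008]
tr(P') = 78.8333


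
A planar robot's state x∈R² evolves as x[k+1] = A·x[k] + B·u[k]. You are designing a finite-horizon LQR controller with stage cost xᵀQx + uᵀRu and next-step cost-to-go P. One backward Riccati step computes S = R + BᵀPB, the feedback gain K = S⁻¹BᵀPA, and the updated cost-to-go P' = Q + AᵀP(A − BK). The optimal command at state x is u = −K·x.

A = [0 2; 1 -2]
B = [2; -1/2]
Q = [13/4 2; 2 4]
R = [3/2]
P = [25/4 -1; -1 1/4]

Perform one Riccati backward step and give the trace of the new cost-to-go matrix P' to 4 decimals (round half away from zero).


9.3047

BᵀP = [13.0000 -2.1250]
S = R + BᵀPB = [3/2] + [27.0625] = [28.5625]
BᵀPA = [-2.1250 30.2500]
K = S⁻¹·BᵀPA = [-0.0744 1.0591]
A−BK = [0.1488 -0.1182; 0.9628 -1.4705]
AᵀP(A−BK) = [0.0919 -0.2495; -0.2495 1.9628]
P' = Q + AᵀP(A−BK) = [3.3419 1.7505; 1.7505 5.9628]
tr(P') = 9.3047


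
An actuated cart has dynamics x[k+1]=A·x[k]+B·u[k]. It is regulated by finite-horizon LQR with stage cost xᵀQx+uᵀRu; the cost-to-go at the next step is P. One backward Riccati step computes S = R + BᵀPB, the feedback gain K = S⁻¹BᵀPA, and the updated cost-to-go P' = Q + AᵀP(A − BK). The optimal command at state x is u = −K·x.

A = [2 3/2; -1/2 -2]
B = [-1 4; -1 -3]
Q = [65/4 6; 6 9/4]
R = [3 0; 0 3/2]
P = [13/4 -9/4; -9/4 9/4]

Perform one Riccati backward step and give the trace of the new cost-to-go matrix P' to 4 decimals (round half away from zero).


BᵀP = [-1.0000 0.0000; 19.7500 -15.7500]
S = R + BᵀPB = [3 0; 0 3/2] + [1.0000 -4.0000; -4.0000 126.2500] = [4.0000 -4.0000; -4.0000 127.7500]
BᵀPA = [-2.0000 -1.5000; 47.3750 61.1250]
K = S⁻¹·BᵀPA = [-0.1333 0.1068; 0.3667 0.4818]
A−BK = [0.4000 -0.3205; 0.4667 -0.4477]
AᵀP(A−BK) = [0.4250 0.0750; 0.0750 0.5216]
P' = Q + AᵀP(A−BK) = [16.6750 6.0750; 6.0750 2.7716]
tr(P') = 19.4466

19.4466


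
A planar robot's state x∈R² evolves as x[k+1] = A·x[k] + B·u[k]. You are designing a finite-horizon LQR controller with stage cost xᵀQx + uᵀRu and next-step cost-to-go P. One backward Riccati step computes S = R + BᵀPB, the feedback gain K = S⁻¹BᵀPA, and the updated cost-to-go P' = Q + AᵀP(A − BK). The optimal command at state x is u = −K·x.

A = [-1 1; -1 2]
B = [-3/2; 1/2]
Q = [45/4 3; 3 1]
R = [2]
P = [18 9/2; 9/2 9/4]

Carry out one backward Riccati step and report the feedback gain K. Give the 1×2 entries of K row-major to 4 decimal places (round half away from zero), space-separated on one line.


0.8365 -0.9914

BᵀP = [-24.7500 -5.6250]
S = R + BᵀPB = [2] + [34.3125] = [36.3125]
BᵀPA = [30.3750 -36.0000]
K = S⁻¹·BᵀPA = [0.8365 -0.9914]
A−BK = [0.2547 -0.4871; -1.4182 2.4957]
AᵀP(A−BK) = [3.8417 -5.8864; -5.8864 9.3098]
P' = Q + AᵀP(A−BK) = [15.0917 -2.8864; -2.8864 10.3098]
tr(P') = 25.4015


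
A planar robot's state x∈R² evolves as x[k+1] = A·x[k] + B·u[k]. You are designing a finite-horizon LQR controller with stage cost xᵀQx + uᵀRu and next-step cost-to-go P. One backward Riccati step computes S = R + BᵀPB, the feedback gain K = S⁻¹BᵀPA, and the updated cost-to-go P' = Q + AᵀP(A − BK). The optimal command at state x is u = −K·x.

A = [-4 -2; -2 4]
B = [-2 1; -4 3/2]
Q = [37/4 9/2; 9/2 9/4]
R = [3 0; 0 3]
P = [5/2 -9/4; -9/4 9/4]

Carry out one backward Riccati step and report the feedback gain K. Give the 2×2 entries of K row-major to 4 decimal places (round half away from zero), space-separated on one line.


BᵀP = [4.0000 -4.5000; -0.8750 1.1250]
S = R + BᵀPB = [3 0; 0 3] + [10.0000 -2.7500; -2.7500 0.8125] = [13.0000 -2.7500; -2.7500 3.8125]
BᵀPA = [-7.0000 -26.0000; 1.2500 6.2500]
K = S⁻¹·BᵀPA = [-0.5536 -1.9509; -0.0714 0.2321]
A−BK = [-5.0357 -6.1339; -4.1071 -4.1518]
AᵀP(A−BK) = [9.2143 15.0536; 15.0536 29.8259]
P' = Q + AᵀP(A−BK) = [18.4643 19.5536; 19.5536 32.0759]
tr(P') = 50.5402

-0.5536 -1.9509 -0.0714 0.2321


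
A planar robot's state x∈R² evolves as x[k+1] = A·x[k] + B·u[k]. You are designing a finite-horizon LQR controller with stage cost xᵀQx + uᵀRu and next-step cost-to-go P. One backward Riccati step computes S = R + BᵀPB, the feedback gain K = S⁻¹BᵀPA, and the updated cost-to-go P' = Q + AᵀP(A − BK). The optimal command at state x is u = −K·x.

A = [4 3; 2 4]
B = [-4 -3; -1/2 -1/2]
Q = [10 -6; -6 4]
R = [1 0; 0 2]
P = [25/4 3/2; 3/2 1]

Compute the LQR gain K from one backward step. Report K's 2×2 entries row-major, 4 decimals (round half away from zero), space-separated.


-0.8101 -0.6709 -0.3617 -0.3888

BᵀP = [-25.7500 -6.5000; -19.5000 -5.0000]
S = R + BᵀPB = [1 0; 0 2] + [106.2500 80.5000; 80.5000 61.0000] = [107.2500 80.5000; 80.5000 63.0000]
BᵀPA = [-116.0000 -103.2500; -88.0000 -78.5000]
K = S⁻¹·BᵀPA = [-0.8101 -0.6709; -0.3617 -0.3888]
A−BK = [-0.3255 -0.8499; 1.4141 3.4702]
AᵀP(A−BK) = [2.1989 3.9638; 3.9638 8.4611]
P' = Q + AᵀP(A−BK) = [12.1989 -2.0362; -2.0362 12.4611]
tr(P') = 24.6600


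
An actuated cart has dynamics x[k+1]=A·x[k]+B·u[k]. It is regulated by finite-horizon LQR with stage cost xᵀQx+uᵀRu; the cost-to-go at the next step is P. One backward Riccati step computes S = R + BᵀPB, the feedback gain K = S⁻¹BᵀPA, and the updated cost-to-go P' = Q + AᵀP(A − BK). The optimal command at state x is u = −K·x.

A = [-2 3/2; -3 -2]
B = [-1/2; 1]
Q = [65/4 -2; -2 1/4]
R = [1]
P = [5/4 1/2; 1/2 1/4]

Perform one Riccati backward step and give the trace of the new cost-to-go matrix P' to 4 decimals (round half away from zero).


30.4706

BᵀP = [-0.1250 0.0000]
S = R + BᵀPB = [1] + [0.0625] = [1.0625]
BᵀPA = [0.2500 -0.1875]
K = S⁻¹·BᵀPA = [0.2353 -0.1765]
A−BK = [-1.8824 1.4118; -3.2353 -1.8235]
AᵀP(A−BK) = [13.1912 -2.4559; -2.4559 0.7794]
P' = Q + AᵀP(A−BK) = [29.4412 -4.4559; -4.4559 1.0294]
tr(P') = 30.4706


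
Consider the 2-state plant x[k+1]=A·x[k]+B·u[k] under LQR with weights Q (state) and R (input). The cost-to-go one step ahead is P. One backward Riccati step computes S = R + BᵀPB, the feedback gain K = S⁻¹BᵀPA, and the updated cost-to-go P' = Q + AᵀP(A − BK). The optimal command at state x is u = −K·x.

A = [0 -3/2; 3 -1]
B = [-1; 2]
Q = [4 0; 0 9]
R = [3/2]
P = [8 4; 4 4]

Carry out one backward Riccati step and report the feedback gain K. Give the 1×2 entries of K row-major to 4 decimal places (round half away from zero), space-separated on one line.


1.2632 -0.4211

BᵀP = [0.0000 4.0000]
S = R + BᵀPB = [3/2] + [8.0000] = [9.5000]
BᵀPA = [12.0000 -4.0000]
K = S⁻¹·BᵀPA = [1.2632 -0.4211]
A−BK = [1.2632 -1.9211; 0.4737 -0.1579]
AᵀP(A−BK) = [20.8421 -24.9474; -24.9474 32.3158]
P' = Q + AᵀP(A−BK) = [24.8421 -24.9474; -24.9474 41.3158]
tr(P') = 66.1579


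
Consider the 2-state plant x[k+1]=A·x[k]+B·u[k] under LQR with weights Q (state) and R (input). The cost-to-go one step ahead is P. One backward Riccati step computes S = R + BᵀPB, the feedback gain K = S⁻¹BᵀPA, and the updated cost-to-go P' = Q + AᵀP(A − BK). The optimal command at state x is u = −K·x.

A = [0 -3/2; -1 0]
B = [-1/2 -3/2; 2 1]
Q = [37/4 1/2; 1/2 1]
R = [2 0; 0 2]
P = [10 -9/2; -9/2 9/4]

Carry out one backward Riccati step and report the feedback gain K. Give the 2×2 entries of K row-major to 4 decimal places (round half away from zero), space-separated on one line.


-0.1618 0.2476 -0.1120 0.5560

BᵀP = [-14.0000 6.7500; -19.5000 9.0000]
S = R + BᵀPB = [2 0; 0 2] + [20.5000 27.7500; 27.7500 38.2500] = [22.5000 27.7500; 27.7500 40.2500]
BᵀPA = [-6.7500 21.0000; -9.0000 29.2500]
K = S⁻¹·BᵀPA = [-0.1618 0.2476; -0.1120 0.5560]
A−BK = [-0.2490 -0.5422; -0.5643 -1.0512]
AᵀP(A−BK) = [0.1494 -0.0747; -0.0747 1.0373]
P' = Q + AᵀP(A−BK) = [9.3994 0.4253; 0.4253 2.0373]
tr(P') = 11.4367


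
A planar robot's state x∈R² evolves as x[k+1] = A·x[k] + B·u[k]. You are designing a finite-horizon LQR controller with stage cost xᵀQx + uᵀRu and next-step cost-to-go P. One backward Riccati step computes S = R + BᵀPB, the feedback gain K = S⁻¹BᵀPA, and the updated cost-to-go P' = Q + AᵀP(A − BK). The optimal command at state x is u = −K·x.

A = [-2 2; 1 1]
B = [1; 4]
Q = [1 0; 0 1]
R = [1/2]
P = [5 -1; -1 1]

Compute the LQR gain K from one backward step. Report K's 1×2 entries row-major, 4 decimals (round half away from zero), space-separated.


0.0741 0.3704

BᵀP = [1.0000 3.0000]
S = R + BᵀPB = [1/2] + [13.0000] = [13.5000]
BᵀPA = [1.0000 5.0000]
K = S⁻¹·BᵀPA = [0.0741 0.3704]
A−BK = [-2.0741 1.6296; 0.7037 -0.4815]
AᵀP(A−BK) = [24.9259 -19.3704; -19.3704 15.1481]
P' = Q + AᵀP(A−BK) = [25.9259 -19.3704; -19.3704 16.1481]
tr(P') = 42.0741


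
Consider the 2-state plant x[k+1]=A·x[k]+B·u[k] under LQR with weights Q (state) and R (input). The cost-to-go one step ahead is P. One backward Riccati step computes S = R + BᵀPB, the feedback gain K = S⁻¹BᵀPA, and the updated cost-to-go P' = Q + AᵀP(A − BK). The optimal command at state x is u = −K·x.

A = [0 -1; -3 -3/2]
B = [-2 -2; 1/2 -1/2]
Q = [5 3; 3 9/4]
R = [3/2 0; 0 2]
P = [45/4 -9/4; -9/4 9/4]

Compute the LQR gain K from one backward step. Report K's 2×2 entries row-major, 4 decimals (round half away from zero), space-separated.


-1.1263 -0.2884 0.9271 0.6765

BᵀP = [-23.6250 5.6250; -21.3750 3.3750]
S = R + BᵀPB = [3/2 0; 0 2] + [50.0625 44.4375; 44.4375 41.0625] = [51.5625 44.4375; 44.4375 43.0625]
BᵀPA = [-16.8750 15.1875; -10.1250 16.3125]
K = S⁻¹·BᵀPA = [-1.1263 -0.2884; 0.9271 0.6765]
A−BK = [-0.3983 -0.2240; -1.9733 -1.0176]
AᵀP(A−BK) = [10.6311 5.3567; 5.3567 2.9084]
P' = Q + AᵀP(A−BK) = [15.6311 8.3567; 8.3567 5.1584]
tr(P') = 20.7895


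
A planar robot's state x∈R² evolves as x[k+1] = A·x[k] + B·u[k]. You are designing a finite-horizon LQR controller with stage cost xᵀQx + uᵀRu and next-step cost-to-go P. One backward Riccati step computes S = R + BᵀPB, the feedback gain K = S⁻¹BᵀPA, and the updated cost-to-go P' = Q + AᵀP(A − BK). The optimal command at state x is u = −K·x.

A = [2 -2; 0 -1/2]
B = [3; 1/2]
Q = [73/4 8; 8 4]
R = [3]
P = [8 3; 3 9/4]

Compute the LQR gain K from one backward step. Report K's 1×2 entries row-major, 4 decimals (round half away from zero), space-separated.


BᵀP = [25.5000 10.1250]
S = R + BᵀPB = [3] + [81.5625] = [84.5625]
BᵀPA = [51.0000 -56.0625]
K = S⁻¹·BᵀPA = [0.6031 -0.6630]
A−BK = [0.1907 -0.0111; -0.3016 -0.1685]
AᵀP(A−BK) = [1.2417 -1.1885; -1.1885 1.3947]
P' = Q + AᵀP(A−BK) = [19.4917 6.8115; 6.8115 5.3947]
tr(P') = 24.8864

0.6031 -0.6630


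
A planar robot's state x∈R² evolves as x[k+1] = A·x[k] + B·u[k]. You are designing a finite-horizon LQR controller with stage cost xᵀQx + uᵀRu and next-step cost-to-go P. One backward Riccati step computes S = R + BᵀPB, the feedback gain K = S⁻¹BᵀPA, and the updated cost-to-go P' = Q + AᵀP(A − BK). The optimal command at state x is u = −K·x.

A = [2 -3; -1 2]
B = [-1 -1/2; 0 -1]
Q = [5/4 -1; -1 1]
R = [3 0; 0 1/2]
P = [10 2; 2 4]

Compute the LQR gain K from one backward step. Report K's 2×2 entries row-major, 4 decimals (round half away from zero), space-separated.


BᵀP = [-10.0000 -2.0000; -7.0000 -5.0000]
S = R + BᵀPB = [3 0; 0 1/2] + [10.0000 7.0000; 7.0000 8.5000] = [13.0000 7.0000; 7.0000 9.0000]
BᵀPA = [-18.0000 26.0000; -9.0000 11.0000]
K = S⁻¹·BᵀPA = [-1.4559 2.3088; 0.1324 -0.5735]
A−BK = [0.6103 -0.9779; -0.8676 1.4265]
AᵀP(A−BK) = [10.9853 -17.6029; -17.6029 28.2794]
P' = Q + AᵀP(A−BK) = [12.2353 -18.6029; -18.6029 29.2794]
tr(P') = 41.5147

-1.4559 2.3088 0.1324 -0.5735


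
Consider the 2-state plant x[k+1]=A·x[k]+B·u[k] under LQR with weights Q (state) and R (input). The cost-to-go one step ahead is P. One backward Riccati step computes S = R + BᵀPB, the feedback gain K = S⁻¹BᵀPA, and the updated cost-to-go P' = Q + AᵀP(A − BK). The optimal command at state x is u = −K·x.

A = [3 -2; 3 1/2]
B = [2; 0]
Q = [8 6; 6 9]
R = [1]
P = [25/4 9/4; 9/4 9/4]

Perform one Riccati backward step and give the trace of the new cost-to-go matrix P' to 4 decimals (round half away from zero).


35.1178

BᵀP = [12.5000 4.5000]
S = R + BᵀPB = [1] + [25.0000] = [26.0000]
BᵀPA = [51.0000 -22.7500]
K = S⁻¹·BᵀPA = [1.9615 -0.8750]
A−BK = [-0.9231 -0.2500; 3.0000 0.5000]
AᵀP(A−BK) = [16.9615 0.3750; 0.3750 1.1563]
P' = Q + AᵀP(A−BK) = [24.9615 6.3750; 6.3750 10.1563]
tr(P') = 35.1178


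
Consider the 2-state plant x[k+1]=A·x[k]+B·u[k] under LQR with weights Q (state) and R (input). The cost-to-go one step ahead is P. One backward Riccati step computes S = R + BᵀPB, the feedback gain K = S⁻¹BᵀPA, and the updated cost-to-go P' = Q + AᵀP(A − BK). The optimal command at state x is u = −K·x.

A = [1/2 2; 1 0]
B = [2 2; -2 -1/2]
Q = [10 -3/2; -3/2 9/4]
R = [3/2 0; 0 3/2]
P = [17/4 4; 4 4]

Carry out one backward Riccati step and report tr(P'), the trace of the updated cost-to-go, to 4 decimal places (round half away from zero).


16.0422

BᵀP = [0.5000 0.0000; 6.5000 6.0000]
S = R + BᵀPB = [3/2 0; 0 3/2] + [1.0000 1.0000; 1.0000 10.0000] = [2.5000 1.0000; 1.0000 11.5000]
BᵀPA = [0.2500 1.0000; 9.2500 13.0000]
K = S⁻¹·BᵀPA = [-0.2297 -0.0541; 0.8243 1.1351]
A−BK = [-0.6892 -0.1622; 0.9527 0.4595]
AᵀP(A−BK) = [1.4949 1.7635; 1.7635 2.2973]
P' = Q + AᵀP(A−BK) = [11.4949 0.2635; 0.2635 4.5473]
tr(P') = 16.0422


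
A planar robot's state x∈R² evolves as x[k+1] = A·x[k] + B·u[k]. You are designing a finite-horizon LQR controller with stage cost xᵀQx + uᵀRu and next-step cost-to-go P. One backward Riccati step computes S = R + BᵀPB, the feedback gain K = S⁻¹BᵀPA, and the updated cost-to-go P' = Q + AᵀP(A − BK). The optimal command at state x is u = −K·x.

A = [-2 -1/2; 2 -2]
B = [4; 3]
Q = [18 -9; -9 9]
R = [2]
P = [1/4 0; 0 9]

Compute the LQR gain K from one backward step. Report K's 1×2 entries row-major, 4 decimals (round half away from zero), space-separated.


BᵀP = [1.0000 27.0000]
S = R + BᵀPB = [2] + [85.0000] = [87.0000]
BᵀPA = [52.0000 -54.5000]
K = S⁻¹·BᵀPA = [0.5977 -0.6264]
A−BK = [-4.3908 2.0057; 0.2069 -0.1207]
AᵀP(A−BK) = [5.9195 -3.1753; -3.1753 1.9217]
P' = Q + AᵀP(A−BK) = [23.9195 -12.1753; -12.1753 10.9217]
tr(P') = 34.8412

0.5977 -0.6264


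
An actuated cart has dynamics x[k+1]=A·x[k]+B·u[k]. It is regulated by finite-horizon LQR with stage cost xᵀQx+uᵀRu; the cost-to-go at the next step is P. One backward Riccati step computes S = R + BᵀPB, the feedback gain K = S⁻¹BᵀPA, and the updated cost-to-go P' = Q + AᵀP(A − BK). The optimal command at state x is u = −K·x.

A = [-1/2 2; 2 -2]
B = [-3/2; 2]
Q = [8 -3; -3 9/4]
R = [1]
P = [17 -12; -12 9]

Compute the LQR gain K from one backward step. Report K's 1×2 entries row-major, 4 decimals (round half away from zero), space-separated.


BᵀP = [-49.5000 36.0000]
S = R + BᵀPB = [1] + [146.2500] = [147.2500]
BᵀPA = [96.7500 -171.0000]
K = S⁻¹·BᵀPA = [0.6570 -1.1613]
A−BK = [0.4856 0.2581; 0.6859 0.3226]
AᵀP(A−BK) = [0.6808 -0.6452; -0.6452 1.4194]
P' = Q + AᵀP(A−BK) = [8.6808 -3.6452; -3.6452 3.6694]
tr(P') = 12.3502

0.6570 -1.1613


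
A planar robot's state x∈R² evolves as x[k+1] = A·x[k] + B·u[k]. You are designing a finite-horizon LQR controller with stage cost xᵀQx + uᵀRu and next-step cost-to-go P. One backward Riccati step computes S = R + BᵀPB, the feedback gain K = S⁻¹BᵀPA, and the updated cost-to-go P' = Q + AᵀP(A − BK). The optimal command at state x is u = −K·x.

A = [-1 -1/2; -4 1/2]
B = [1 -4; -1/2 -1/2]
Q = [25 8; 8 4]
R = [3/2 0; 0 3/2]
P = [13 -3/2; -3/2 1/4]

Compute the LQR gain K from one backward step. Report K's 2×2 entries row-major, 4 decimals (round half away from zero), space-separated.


BᵀP = [13.7500 -1.6250; -51.2500 5.8750]
S = R + BᵀPB = [3/2 0; 0 3/2] + [14.5625 -54.1875; -54.1875 202.0625] = [16.0625 -54.1875; -54.1875 203.5625]
BᵀPA = [-7.2500 -7.6875; 27.7500 28.5625]
K = S⁻¹·BᵀPA = [0.0836 -0.0515; 0.1586 0.1266]
A−BK = [-0.4493 0.0579; -3.8789 0.5376]
AᵀP(A−BK) = [1.2056 -0.1366; -0.1366 0.0505]
P' = Q + AᵀP(A−BK) = [26.2056 7.8634; 7.8634 4.0505]
tr(P') = 30.2561

0.0836 -0.0515 0.1586 0.1266


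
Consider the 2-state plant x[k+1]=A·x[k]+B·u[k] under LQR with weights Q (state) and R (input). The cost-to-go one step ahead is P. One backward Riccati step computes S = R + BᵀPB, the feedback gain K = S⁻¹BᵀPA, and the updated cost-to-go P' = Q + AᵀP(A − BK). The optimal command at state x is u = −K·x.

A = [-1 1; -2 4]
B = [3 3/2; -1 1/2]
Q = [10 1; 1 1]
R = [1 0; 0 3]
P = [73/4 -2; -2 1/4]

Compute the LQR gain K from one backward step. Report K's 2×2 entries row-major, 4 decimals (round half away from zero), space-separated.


BᵀP = [56.7500 -6.2500; 26.3750 -2.8750]
S = R + BᵀPB = [1 0; 0 3] + [176.5000 82.0000; 82.0000 38.1250] = [177.5000 82.0000; 82.0000 41.1250]
BᵀPA = [-44.2500 31.7500; -20.6250 14.8750]
K = S⁻¹·BᵀPA = [-0.2233 0.1493; -0.0563 0.0639]
A−BK = [-0.2457 0.4561; -2.1951 4.1174]
AᵀP(A−BK) = [0.2084 -0.3232; -0.3232 0.5575]
P' = Q + AᵀP(A−BK) = [10.2084 0.6768; 0.6768 1.5575]
tr(P') = 11.7659

-0.2233 0.1493 -0.0563 0.0639


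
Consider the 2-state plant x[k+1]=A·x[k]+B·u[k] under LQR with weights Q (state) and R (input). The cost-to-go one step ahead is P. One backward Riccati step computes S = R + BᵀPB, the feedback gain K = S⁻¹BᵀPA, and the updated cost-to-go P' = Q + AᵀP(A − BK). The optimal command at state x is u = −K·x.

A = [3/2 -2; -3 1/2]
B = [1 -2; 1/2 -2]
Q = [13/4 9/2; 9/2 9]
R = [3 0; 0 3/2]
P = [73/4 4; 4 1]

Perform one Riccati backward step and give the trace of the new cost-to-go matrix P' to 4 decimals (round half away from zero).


BᵀP = [20.2500 4.5000; -44.5000 -10.0000]
S = R + BᵀPB = [3 0; 0 3/2] + [22.5000 -49.5000; -49.5000 109.0000] = [25.5000 -49.5000; -49.5000 110.5000]
BᵀPA = [16.8750 -38.2500; -36.7500 84.0000]
K = S⁻¹·BᵀPA = [0.1240 -0.1867; -0.2770 0.6765]
A−BK = [0.8219 -0.4602; -3.6161 1.9464]
AᵀP(A−BK) = [1.7891 -1.2364; -1.2364 1.2788]
P' = Q + AᵀP(A−BK) = [5.0391 3.2636; 3.2636 10.2788]
tr(P') = 15.3179

15.3179


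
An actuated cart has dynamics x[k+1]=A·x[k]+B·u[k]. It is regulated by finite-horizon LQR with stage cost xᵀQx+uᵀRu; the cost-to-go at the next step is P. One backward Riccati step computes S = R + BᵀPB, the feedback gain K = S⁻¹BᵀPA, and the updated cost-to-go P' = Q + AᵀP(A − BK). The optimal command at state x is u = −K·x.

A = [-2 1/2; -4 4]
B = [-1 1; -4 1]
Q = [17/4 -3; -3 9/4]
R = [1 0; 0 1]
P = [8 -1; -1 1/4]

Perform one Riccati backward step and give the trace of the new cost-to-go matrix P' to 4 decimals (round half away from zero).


9.3765

BᵀP = [-4.0000 0.0000; 7.0000 -0.7500]
S = R + BᵀPB = [1 0; 0 1] + [4.0000 -4.0000; -4.0000 6.2500] = [5.0000 -4.0000; -4.0000 7.2500]
BᵀPA = [8.0000 -2.0000; -11.0000 0.5000]
K = S⁻¹·BᵀPA = [0.6914 -0.6173; -1.1358 -0.2716]
A−BK = [-0.1728 0.1543; -0.0988 1.8025]
AᵀP(A−BK) = [1.9753 -0.0494; -0.0494 0.9012]
P' = Q + AᵀP(A−BK) = [6.2253 -3.0494; -3.0494 3.1512]
tr(P') = 9.3765


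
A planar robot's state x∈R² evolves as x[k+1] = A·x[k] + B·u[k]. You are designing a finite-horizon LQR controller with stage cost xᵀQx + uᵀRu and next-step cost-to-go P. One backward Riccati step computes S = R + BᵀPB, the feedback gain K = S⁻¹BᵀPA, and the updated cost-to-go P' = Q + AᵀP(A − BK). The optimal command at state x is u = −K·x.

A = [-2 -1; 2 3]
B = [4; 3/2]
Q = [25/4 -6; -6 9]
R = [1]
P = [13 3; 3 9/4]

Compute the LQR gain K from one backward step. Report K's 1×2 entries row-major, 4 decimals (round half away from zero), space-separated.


-0.3289 -0.0415

BᵀP = [56.5000 15.3750]
S = R + BᵀPB = [1] + [249.0625] = [250.0625]
BᵀPA = [-82.2500 -10.3750]
K = S⁻¹·BᵀPA = [-0.3289 -0.0415]
A−BK = [-0.6843 -0.8340; 2.4934 3.0622]
AᵀP(A−BK) = [9.9465 12.0875; 12.0875 14.8195]
P' = Q + AᵀP(A−BK) = [16.1965 6.0875; 6.0875 23.8195]
tr(P') = 40.0161


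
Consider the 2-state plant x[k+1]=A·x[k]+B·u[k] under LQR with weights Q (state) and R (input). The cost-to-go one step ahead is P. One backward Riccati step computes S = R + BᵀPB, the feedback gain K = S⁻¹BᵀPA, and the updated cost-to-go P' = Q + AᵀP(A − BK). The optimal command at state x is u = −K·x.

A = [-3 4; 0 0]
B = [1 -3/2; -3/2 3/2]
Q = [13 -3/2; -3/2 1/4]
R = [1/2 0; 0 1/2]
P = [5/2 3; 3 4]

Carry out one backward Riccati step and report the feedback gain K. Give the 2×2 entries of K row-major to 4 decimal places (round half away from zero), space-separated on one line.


BᵀP = [-2.0000 -3.0000; 0.7500 1.5000]
S = R + BᵀPB = [1/2 0; 0 1/2] + [2.5000 -1.5000; -1.5000 1.1250] = [3.0000 -1.5000; -1.5000 1.6250]
BᵀPA = [6.0000 -8.0000; -2.2500 3.0000]
K = S⁻¹·BᵀPA = [2.4286 -3.2381; 0.8571 -1.1429]
A−BK = [-4.1429 5.5238; 2.3571 -3.1429]
AᵀP(A−BK) = [9.8571 -13.1429; -13.1429 17.5238]
P' = Q + AᵀP(A−BK) = [22.8571 -14.6429; -14.6429 17.7738]
tr(P') = 40.6310

2.4286 -3.2381 0.8571 -1.1429


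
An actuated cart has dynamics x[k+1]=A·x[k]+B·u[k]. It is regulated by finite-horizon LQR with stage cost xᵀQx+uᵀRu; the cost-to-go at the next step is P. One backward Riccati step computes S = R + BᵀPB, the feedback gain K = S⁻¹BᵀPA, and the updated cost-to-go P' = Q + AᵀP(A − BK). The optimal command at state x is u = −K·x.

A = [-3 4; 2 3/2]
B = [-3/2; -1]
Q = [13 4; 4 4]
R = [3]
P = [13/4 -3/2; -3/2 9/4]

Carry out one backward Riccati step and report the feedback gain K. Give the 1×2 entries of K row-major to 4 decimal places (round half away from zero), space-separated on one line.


1.2558 -1.6744

BᵀP = [-3.3750 0.0000]
S = R + BᵀPB = [3] + [5.0625] = [8.0625]
BᵀPA = [10.1250 -13.5000]
K = S⁻¹·BᵀPA = [1.2558 -1.6744]
A−BK = [-1.1163 1.4884; 3.2558 -0.1744]
AᵀP(A−BK) = [43.5349 -20.5465; -20.5465 16.4578]
P' = Q + AᵀP(A−BK) = [56.5349 -16.5465; -16.5465 20.4578]
tr(P') = 76.9927


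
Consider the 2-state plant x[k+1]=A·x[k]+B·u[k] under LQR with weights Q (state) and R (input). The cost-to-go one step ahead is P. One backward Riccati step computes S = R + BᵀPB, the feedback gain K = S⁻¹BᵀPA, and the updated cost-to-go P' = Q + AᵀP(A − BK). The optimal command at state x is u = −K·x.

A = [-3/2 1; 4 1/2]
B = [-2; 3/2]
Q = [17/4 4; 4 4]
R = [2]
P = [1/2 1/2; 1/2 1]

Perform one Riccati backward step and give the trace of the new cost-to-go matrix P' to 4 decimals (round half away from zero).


18.8894

BᵀP = [-0.2500 0.5000]
S = R + BᵀPB = [2] + [1.2500] = [3.2500]
BᵀPA = [2.3750 0.0000]
K = S⁻¹·BᵀPA = [0.7308 0.0000]
A−BK = [-0.0385 1.0000; 2.9038 0.5000]
AᵀP(A−BK) = [9.3894 2.8750; 2.8750 1.2500]
P' = Q + AᵀP(A−BK) = [13.6394 6.8750; 6.8750 5.2500]
tr(P') = 18.8894


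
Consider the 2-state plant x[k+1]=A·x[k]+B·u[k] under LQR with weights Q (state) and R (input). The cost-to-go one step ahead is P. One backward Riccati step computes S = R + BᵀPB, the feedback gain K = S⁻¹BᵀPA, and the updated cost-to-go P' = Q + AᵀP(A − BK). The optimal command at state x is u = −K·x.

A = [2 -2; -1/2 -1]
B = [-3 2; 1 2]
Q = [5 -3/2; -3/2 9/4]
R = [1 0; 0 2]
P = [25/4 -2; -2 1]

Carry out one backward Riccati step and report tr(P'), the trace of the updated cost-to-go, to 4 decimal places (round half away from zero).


8.1689

BᵀP = [-20.7500 7.0000; 8.5000 -2.0000]
S = R + BᵀPB = [1 0; 0 2] + [69.2500 -27.5000; -27.5000 13.0000] = [70.2500 -27.5000; -27.5000 15.0000]
BᵀPA = [-45.0000 34.5000; 18.0000 -15.0000]
K = S⁻¹·BᵀPA = [-0.6050 0.3529; 0.0908 -0.3529]
A−BK = [0.0034 -0.2353; -0.0765 -0.6471]
AᵀP(A−BK) = [0.3895 -0.2647; -0.2647 0.5294]
P' = Q + AᵀP(A−BK) = [5.3895 -1.7647; -1.7647 2.7794]
tr(P') = 8.1689


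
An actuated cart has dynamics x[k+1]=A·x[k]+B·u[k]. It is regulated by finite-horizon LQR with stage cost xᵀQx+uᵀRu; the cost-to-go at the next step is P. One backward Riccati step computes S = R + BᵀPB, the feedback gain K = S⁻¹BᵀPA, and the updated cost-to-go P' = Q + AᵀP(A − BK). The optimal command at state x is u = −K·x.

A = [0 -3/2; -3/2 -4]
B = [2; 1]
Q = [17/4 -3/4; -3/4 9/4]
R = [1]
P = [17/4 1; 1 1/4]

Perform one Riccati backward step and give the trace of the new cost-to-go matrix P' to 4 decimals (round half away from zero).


BᵀP = [9.5000 2.2500]
S = R + BᵀPB = [1] + [21.2500] = [22.2500]
BᵀPA = [-3.3750 -23.2500]
K = S⁻¹·BᵀPA = [-0.1517 -1.0449]
A−BK = [0.3034 0.5899; -1.3483 -2.9551]
AᵀP(A−BK) = [0.0506 0.2233; 0.2233 1.2676]
P' = Q + AᵀP(A−BK) = [4.3006 -0.5267; -0.5267 3.5176]
tr(P') = 7.8181

7.8181


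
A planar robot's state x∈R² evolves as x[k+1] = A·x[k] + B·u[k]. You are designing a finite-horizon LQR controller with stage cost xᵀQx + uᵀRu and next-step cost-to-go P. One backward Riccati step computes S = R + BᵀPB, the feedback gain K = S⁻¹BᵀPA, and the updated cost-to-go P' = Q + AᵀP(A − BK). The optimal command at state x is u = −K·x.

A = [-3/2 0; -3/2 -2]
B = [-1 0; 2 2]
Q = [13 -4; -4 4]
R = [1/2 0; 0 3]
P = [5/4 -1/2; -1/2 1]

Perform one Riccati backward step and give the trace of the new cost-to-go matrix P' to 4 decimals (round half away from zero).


19.9904

BᵀP = [-2.2500 2.5000; -1.0000 2.0000]
S = R + BᵀPB = [1/2 0; 0 3] + [7.2500 5.0000; 5.0000 4.0000] = [7.7500 5.0000; 5.0000 7.0000]
BᵀPA = [-0.3750 -5.0000; -1.5000 -4.0000]
K = S⁻¹·BᵀPA = [0.1667 -0.5128; -0.3333 -0.2051]
A−BK = [-1.3333 -0.5128; -1.1667 -0.5641]
AᵀP(A−BK) = [2.3750 1.0000; 1.0000 0.6154]
P' = Q + AᵀP(A−BK) = [15.3750 -3.0000; -3.0000 4.6154]
tr(P') = 19.9904


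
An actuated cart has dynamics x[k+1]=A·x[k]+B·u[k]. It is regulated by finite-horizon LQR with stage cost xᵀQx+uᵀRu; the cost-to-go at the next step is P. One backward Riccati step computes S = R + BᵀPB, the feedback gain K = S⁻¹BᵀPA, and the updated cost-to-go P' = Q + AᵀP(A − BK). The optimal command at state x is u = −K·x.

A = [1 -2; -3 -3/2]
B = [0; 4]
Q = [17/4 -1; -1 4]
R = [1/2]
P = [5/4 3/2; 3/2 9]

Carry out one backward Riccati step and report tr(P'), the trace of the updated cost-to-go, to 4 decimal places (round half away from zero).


13.6047

BᵀP = [6.0000 36.0000]
S = R + BᵀPB = [1/2] + [144.0000] = [144.5000]
BᵀPA = [-102.0000 -66.0000]
K = S⁻¹·BᵀPA = [-0.7059 -0.4567]
A−BK = [1.0000 -2.0000; -0.1765 0.3270]
AᵀP(A−BK) = [1.2500 -1.8382; -1.8382 4.1047]
P' = Q + AᵀP(A−BK) = [5.5000 -2.8382; -2.8382 8.1047]
tr(P') = 13.6047


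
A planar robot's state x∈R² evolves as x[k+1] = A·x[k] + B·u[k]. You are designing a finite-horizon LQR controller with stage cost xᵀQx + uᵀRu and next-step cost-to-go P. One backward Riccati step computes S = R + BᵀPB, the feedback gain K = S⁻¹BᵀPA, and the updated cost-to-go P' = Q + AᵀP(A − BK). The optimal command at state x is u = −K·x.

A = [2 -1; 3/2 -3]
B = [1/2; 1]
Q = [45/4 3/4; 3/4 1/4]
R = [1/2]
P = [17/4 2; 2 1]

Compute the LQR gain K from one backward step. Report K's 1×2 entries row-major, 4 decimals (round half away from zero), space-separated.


BᵀP = [4.1250 2.0000]
S = R + BᵀPB = [1/2] + [4.0625] = [4.5625]
BᵀPA = [11.2500 -10.1250]
K = S⁻¹·BᵀPA = [2.4658 -2.2192]
A−BK = [0.7671 0.1096; -0.9658 -0.7808]
AᵀP(A−BK) = [3.5103 -3.0342; -3.0342 2.7808]
P' = Q + AᵀP(A−BK) = [14.7603 -2.2842; -2.2842 3.0308]
tr(P') = 17.7911

2.4658 -2.2192


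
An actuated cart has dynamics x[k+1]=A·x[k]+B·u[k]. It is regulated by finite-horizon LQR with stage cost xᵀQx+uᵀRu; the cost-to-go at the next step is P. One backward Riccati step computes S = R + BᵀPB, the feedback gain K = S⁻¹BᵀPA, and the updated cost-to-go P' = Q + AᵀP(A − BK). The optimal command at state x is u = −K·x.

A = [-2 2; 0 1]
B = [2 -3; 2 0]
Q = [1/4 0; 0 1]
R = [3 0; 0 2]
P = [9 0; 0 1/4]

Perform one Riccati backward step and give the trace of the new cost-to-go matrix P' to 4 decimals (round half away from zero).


2.6962

BᵀP = [18.0000 0.5000; -27.0000 0.0000]
S = R + BᵀPB = [3 0; 0 2] + [37.0000 -54.0000; -54.0000 81.0000] = [40.0000 -54.0000; -54.0000 83.0000]
BᵀPA = [-36.0000 36.5000; 54.0000 -54.0000]
K = S⁻¹·BᵀPA = [-0.1782 0.2809; 0.5347 -0.4678]
A−BK = [-0.0396 0.0347; 0.3564 0.4381]
AᵀP(A−BK) = [0.7129 -0.6238; -0.6238 0.7333]
P' = Q + AᵀP(A−BK) = [0.9629 -0.6238; -0.6238 1.7333]
tr(P') = 2.6962
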